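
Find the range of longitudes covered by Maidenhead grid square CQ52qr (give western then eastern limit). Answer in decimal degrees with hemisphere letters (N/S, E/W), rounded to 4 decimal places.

128.6667° W, 128.5833° W

Field C=2, Q=16: +2·20° lon, +16·10° lat → SW at lon -140°, lat 70°.
Square 5, 2: +5·2° lon, +2·1° lat → SW at lon -130°, lat 72°.
Subsquare q=16, r=17: +16·0.0833333° lon, +17·0.0416667° lat → SW at lon -128.667°, lat 72.7083°.
Cell spans 0.0833333° lon × 0.0416667° lat.
west 128.6667° W, east 128.5833° W.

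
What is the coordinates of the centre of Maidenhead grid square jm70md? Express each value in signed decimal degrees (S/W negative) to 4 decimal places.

30.1458, 15.0417

Field J=9, M=12: +9·20° lon, +12·10° lat → SW at lon 0°, lat 30°.
Square 7, 0: +7·2° lon, +0·1° lat → SW at lon 14°, lat 30°.
Subsquare m=12, d=3: +12·0.0833333° lon, +3·0.0416667° lat → SW at lon 15°, lat 30.125°.
Cell spans 0.0833333° lon × 0.0416667° lat. Centre is SW corner plus half of each.
latitude 30.1458, longitude 15.0417.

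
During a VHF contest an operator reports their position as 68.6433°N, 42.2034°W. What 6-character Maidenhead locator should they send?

Shift to the Maidenhead origin (180°W, 90°S): lon 137.7966, lat 158.6433.
Field: lon ⌊137.7966/20⌋ = 6 → G; lat ⌊158.6433/10⌋ = 15 → P.
Square: lon ⌊17.7966/2⌋ = 8; lat ⌊8.6433/1⌋ = 8.
Subsquare: lon ⌊1.7966/0.0833333⌋ = 21 → v; lat ⌊0.6433/0.0416667⌋ = 15 → p.

GP88vp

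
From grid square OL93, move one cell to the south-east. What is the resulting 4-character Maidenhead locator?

Longitude square 9; +1 → 10, wraps to 0, carry into field.
Longitude field O = 14; +1 → 15 = P.
Latitude square 3; −1 → 2.

PL02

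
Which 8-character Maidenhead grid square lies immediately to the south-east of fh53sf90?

FH53te09

Longitude extended square 9; +1 → 10, wraps to 0, carry into subsquare.
Longitude subsquare s = 18; +1 → 19 = t.
Latitude extended square 0; −1 → -1, wraps to 9, carry into subsquare.
Latitude subsquare f = 5; −1 → 4 = e.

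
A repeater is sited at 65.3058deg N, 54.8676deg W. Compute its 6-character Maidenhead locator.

GP25nh

Shift to the Maidenhead origin (180°W, 90°S): lon 125.1324, lat 155.3058.
Field: 125.1324/20 → 6 → G, 155.3058/10 → 15 → P; chars GP.
Square: 5.1324/2 → 2, 5.3058/1 → 5; chars 25.
Subsquare: 1.1324/0.0833333 → 13 → n, 0.3058/0.0416667 → 7 → h; chars nh.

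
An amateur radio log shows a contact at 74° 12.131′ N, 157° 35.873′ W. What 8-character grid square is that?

BQ14ee88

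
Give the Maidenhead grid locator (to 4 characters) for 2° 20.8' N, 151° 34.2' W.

BJ42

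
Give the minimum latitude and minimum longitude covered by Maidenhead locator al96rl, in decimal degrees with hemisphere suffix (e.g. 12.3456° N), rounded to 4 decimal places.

26.4583° N, 160.5833° W

Field A=0, L=11: +0·20° lon, +11·10° lat → SW at lon -180°, lat 20°.
Square 9, 6: +9·2° lon, +6·1° lat → SW at lon -162°, lat 26°.
Subsquare r=17, l=11: +17·0.0833333° lon, +11·0.0416667° lat → SW at lon -160.583°, lat 26.4583°.
latitude 26.4583° N, longitude 160.5833° W.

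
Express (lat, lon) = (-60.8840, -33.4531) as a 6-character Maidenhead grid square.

Add 180° to longitude and 90° to latitude: 146.5469, 29.1160.
Field: lon ⌊146.5469/20⌋ = 7 → H; lat ⌊29.1160/10⌋ = 2 → C.
Square: lon ⌊6.5469/2⌋ = 3; lat ⌊9.1160/1⌋ = 9.
Subsquare: lon ⌊0.5469/0.0833333⌋ = 6 → g; lat ⌊0.1160/0.0416667⌋ = 2 → c.

HC39gc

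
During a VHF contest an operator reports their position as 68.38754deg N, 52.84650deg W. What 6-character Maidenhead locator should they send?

GP38nj

Offset from 180°W / 90°S: lon 127.1535°, lat 158.3875°.
Field: lon ⌊127.1535/20⌋ = 6 → G; lat ⌊158.3875/10⌋ = 15 → P.
Square: lon ⌊7.1535/2⌋ = 3; lat ⌊8.3875/1⌋ = 8.
Subsquare: lon ⌊1.1535/0.0833333⌋ = 13 → n; lat ⌊0.3875/0.0416667⌋ = 9 → j.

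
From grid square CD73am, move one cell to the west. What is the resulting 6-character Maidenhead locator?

Longitude subsquare a = 0; −1 → -1, wraps to 23 = x, carry into square.
Longitude square 7; −1 → 6.
The latitude characters are unchanged.

CD63xm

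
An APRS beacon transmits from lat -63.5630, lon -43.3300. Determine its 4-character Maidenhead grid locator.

Offset from 180°W / 90°S: lon 136.67°, lat 26.44°.
Field: 136.67/20 → 6 → G, 26.44/10 → 2 → C; chars GC.
Square: 16.67/2 → 8, 6.44/1 → 6; chars 86.

GC86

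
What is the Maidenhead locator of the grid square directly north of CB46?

CB47

Latitude square 6; +1 → 7.
The longitude characters are unchanged.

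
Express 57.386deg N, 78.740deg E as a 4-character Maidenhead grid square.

Add 180° to longitude and 90° to latitude: 258.74, 147.39.
Field (20°×10°, letters A–R): lon ⌊258.74/20⌋ = 12 → M; lat ⌊147.39/10⌋ = 14 → O.
Square (2°×1°, digits 0–9): lon ⌊18.74/2⌋ = 9; lat ⌊7.39/1⌋ = 7.

MO97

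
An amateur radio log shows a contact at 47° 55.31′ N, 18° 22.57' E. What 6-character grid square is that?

Shift to the Maidenhead origin (180°W, 90°S): lon 198.3762, lat 137.9218.
Field: 198.3762/20 → 9 → J, 137.9218/10 → 13 → N; chars JN.
Square: 18.3762/2 → 9, 7.9218/1 → 7; chars 97.
Subsquare: 0.3762/0.0833333 → 4 → e, 0.9218/0.0416667 → 22 → w; chars ew.

JN97ew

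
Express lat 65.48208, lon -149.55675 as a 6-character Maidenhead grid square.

Add 180° to longitude and 90° to latitude: 30.4433, 155.4821.
Field (20°×10°, letters A–R): 30.4433/20 → 1 → B, 155.4821/10 → 15 → P; chars BP.
Square (2°×1°, digits 0–9): 10.4433/2 → 5, 5.4821/1 → 5; chars 55.
Subsquare (5′×2.5′, letters a–x): 0.4433/0.0833333 → 5 → f, 0.4821/0.0416667 → 11 → l; chars fl.

BP55fl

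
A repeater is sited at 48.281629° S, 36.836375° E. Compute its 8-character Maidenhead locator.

Add 180° to longitude and 90° to latitude: 216.83638, 41.71837.
Field: lon ⌊216.83638/20⌋ = 10 → K; lat ⌊41.71837/10⌋ = 4 → E.
Square: lon ⌊16.83638/2⌋ = 8; lat ⌊1.71837/1⌋ = 1.
Subsquare: lon ⌊0.83638/0.0833333⌋ = 10 → k; lat ⌊0.71837/0.0416667⌋ = 17 → r.
Extended square: lon ⌊0.00304/0.00833333⌋ = 0; lat ⌊0.01004/0.00416667⌋ = 2.

KE81kr02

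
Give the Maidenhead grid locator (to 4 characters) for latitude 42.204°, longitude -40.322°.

GN92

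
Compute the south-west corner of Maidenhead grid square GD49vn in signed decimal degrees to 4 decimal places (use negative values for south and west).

Field G=6, D=3: +6·20° lon, +3·10° lat → SW at lon -60°, lat -60°.
Square 4, 9: +4·2° lon, +9·1° lat → SW at lon -52°, lat -51°.
Subsquare v=21, n=13: +21·0.0833333° lon, +13·0.0416667° lat → SW at lon -50.25°, lat -50.4583°.
latitude -50.4583, longitude -50.2500.

-50.4583, -50.2500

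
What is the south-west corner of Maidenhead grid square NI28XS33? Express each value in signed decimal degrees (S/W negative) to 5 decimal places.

Field N=13, I=8: +13·20° lon, +8·10° lat → SW at lon 80°, lat -10°.
Square 2, 8: +2·2° lon, +8·1° lat → SW at lon 84°, lat -2°.
Subsquare x=23, s=18: +23·0.0833333° lon, +18·0.0416667° lat → SW at lon 85.9167°, lat -1.25°.
Extended square 3, 3: +3·0.00833333° lon, +3·0.00416667° lat → SW at lon 85.9417°, lat -1.2375°.
latitude -1.23750, longitude 85.94167.

-1.23750, 85.94167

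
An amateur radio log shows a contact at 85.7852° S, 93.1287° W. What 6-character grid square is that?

Offset from 180°W / 90°S: lon 86.8713°, lat 4.2148°.
Field: lon ⌊86.8713/20⌋ = 4 → E; lat ⌊4.2148/10⌋ = 0 → A.
Square: lon ⌊6.8713/2⌋ = 3; lat ⌊4.2148/1⌋ = 4.
Subsquare: lon ⌊0.8713/0.0833333⌋ = 10 → k; lat ⌊0.2148/0.0416667⌋ = 5 → f.

EA34kf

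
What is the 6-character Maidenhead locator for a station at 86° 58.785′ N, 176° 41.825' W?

AR16px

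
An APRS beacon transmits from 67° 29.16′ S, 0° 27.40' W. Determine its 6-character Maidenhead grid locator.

IC92sm

Add 180° to longitude and 90° to latitude: 179.5433, 22.5140.
Field: 179.5433/20 → 8 → I, 22.5140/10 → 2 → C; chars IC.
Square: 19.5433/2 → 9, 2.5140/1 → 2; chars 92.
Subsquare: 1.5433/0.0833333 → 18 → s, 0.5140/0.0416667 → 12 → m; chars sm.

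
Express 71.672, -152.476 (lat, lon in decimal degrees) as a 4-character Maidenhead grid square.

Add 180° to longitude and 90° to latitude: 27.52, 161.67.
Field: lon ⌊27.52/20⌋ = 1 → B; lat ⌊161.67/10⌋ = 16 → Q.
Square: lon ⌊7.52/2⌋ = 3; lat ⌊1.67/1⌋ = 1.

BQ31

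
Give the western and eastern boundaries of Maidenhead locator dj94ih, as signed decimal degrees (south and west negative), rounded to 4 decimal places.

Field D=3, J=9: +3·20° lon, +9·10° lat → SW at lon -120°, lat 0°.
Square 9, 4: +9·2° lon, +4·1° lat → SW at lon -102°, lat 4°.
Subsquare i=8, h=7: +8·0.0833333° lon, +7·0.0416667° lat → SW at lon -101.333°, lat 4.29167°.
Cell spans 0.0833333° lon × 0.0416667° lat.
west -101.3333, east -101.2500.

-101.3333, -101.2500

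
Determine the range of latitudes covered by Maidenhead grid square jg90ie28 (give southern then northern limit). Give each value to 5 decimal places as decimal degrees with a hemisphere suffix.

Field J=9, G=6: +9·20° lon, +6·10° lat → SW at lon 0°, lat -30°.
Square 9, 0: +9·2° lon, +0·1° lat → SW at lon 18°, lat -30°.
Subsquare i=8, e=4: +8·0.0833333° lon, +4·0.0416667° lat → SW at lon 18.6667°, lat -29.8333°.
Extended square 2, 8: +2·0.00833333° lon, +8·0.00416667° lat → SW at lon 18.6833°, lat -29.8°.
Cell spans 0.00833333° lon × 0.00416667° lat.
south 29.80000° S, north 29.79583° S.

29.80000° S, 29.79583° S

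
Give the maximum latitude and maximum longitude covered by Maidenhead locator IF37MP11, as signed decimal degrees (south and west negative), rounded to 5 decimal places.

-32.36667, -12.98333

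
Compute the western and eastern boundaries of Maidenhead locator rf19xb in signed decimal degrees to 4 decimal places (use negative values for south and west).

Field R=17, F=5: +17·20° lon, +5·10° lat → SW at lon 160°, lat -40°.
Square 1, 9: +1·2° lon, +9·1° lat → SW at lon 162°, lat -31°.
Subsquare x=23, b=1: +23·0.0833333° lon, +1·0.0416667° lat → SW at lon 163.917°, lat -30.9583°.
Cell spans 0.0833333° lon × 0.0416667° lat.
west 163.9167, east 164.0000.

163.9167, 164.0000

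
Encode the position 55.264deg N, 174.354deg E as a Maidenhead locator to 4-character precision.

Add 180° to longitude and 90° to latitude: 354.35, 145.26.
Field: 354.35/20 → 17 → R, 145.26/10 → 14 → O; chars RO.
Square: 14.35/2 → 7, 5.26/1 → 5; chars 75.

RO75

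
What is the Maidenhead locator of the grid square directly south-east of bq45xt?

BQ55as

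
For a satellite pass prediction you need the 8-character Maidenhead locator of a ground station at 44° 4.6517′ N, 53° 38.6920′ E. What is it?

LN64tb78

Add 180° to longitude and 90° to latitude: 233.64487, 134.07753.
Field (20°×10°, letters A–R): 233.64487/20 → 11 → L, 134.07753/10 → 13 → N; chars LN.
Square (2°×1°, digits 0–9): 13.64487/2 → 6, 4.07753/1 → 4; chars 64.
Subsquare (5′×2.5′, letters a–x): 1.64487/0.0833333 → 19 → t, 0.07753/0.0416667 → 1 → b; chars tb.
Extended square (30″×15″, digits 0–9): 0.06153/0.00833333 → 7, 0.03586/0.00416667 → 8; chars 78.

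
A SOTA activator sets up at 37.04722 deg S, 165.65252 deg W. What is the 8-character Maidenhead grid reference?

Add 180° to longitude and 90° to latitude: 14.34748, 52.95278.
Field: lon ⌊14.34748/20⌋ = 0 → A; lat ⌊52.95278/10⌋ = 5 → F.
Square: lon ⌊14.34748/2⌋ = 7; lat ⌊2.95278/1⌋ = 2.
Subsquare: lon ⌊0.34748/0.0833333⌋ = 4 → e; lat ⌊0.95278/0.0416667⌋ = 22 → w.
Extended square: lon ⌊0.01415/0.00833333⌋ = 1; lat ⌊0.03611/0.00416667⌋ = 8.

AF72ew18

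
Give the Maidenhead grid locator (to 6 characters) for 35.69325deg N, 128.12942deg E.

Shift to the Maidenhead origin (180°W, 90°S): lon 308.1294, lat 125.6933.
Field: lon ⌊308.1294/20⌋ = 15 → P; lat ⌊125.6933/10⌋ = 12 → M.
Square: lon ⌊8.1294/2⌋ = 4; lat ⌊5.6933/1⌋ = 5.
Subsquare: lon ⌊0.1294/0.0833333⌋ = 1 → b; lat ⌊0.6933/0.0416667⌋ = 16 → q.

PM45bq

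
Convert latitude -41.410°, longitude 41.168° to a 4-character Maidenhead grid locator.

Add 180° to longitude and 90° to latitude: 221.17, 48.59.
Field: lon ⌊221.17/20⌋ = 11 → L; lat ⌊48.59/10⌋ = 4 → E.
Square: lon ⌊1.17/2⌋ = 0; lat ⌊8.59/1⌋ = 8.

LE08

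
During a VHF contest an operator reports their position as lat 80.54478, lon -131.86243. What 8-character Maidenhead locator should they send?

CR40bn60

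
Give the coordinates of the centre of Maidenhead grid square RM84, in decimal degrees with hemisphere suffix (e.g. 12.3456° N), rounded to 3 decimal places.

Field R=17, M=12: +17·20° lon, +12·10° lat → SW at lon 160°, lat 30°.
Square 8, 4: +8·2° lon, +4·1° lat → SW at lon 176°, lat 34°.
Cell spans 2° lon × 1° lat. Centre is SW corner plus half of each.
latitude 34.500° N, longitude 177.000° E.

34.500° N, 177.000° E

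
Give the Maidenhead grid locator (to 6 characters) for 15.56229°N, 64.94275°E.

Offset from 180°W / 90°S: lon 244.9427°, lat 105.5623°.
Field (20°×10°, letters A–R): 244.9427/20 → 12 → M, 105.5623/10 → 10 → K; chars MK.
Square (2°×1°, digits 0–9): 4.9427/2 → 2, 5.5623/1 → 5; chars 25.
Subsquare (5′×2.5′, letters a–x): 0.9427/0.0833333 → 11 → l, 0.5623/0.0416667 → 13 → n; chars ln.

MK25ln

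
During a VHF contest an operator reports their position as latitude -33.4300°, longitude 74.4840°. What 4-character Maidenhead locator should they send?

Offset from 180°W / 90°S: lon 254.48°, lat 56.57°.
Field: lon ⌊254.48/20⌋ = 12 → M; lat ⌊56.57/10⌋ = 5 → F.
Square: lon ⌊14.48/2⌋ = 7; lat ⌊6.57/1⌋ = 6.

MF76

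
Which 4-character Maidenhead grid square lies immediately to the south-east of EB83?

EB92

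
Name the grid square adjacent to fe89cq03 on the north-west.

Longitude extended square 0; −1 → -1, wraps to 9, carry into subsquare.
Longitude subsquare c = 2; −1 → 1 = b.
Latitude extended square 3; +1 → 4.

FE89bq94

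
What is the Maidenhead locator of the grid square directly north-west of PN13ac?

Longitude subsquare a = 0; −1 → -1, wraps to 23 = x, carry into square.
Longitude square 1; −1 → 0.
Latitude subsquare c = 2; +1 → 3 = d.

PN03xd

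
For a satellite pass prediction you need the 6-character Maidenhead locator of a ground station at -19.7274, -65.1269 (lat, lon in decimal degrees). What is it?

FH70kg

Offset from 180°W / 90°S: lon 114.8731°, lat 70.2726°.
Field: lon ⌊114.8731/20⌋ = 5 → F; lat ⌊70.2726/10⌋ = 7 → H.
Square: lon ⌊14.8731/2⌋ = 7; lat ⌊0.2726/1⌋ = 0.
Subsquare: lon ⌊0.8731/0.0833333⌋ = 10 → k; lat ⌊0.2726/0.0416667⌋ = 6 → g.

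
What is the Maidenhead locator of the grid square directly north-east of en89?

EO90

Longitude square 8; +1 → 9.
Latitude square 9; +1 → 10, wraps to 0, carry into field.
Latitude field N = 13; +1 → 14 = O.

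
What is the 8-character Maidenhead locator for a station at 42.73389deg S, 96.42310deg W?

EE17sg93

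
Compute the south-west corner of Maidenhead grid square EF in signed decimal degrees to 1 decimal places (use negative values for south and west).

-40.0, -100.0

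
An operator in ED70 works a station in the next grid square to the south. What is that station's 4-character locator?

Latitude square 0; −1 → -1, wraps to 9, carry into field.
Latitude field D = 3; −1 → 2 = C.
The longitude characters are unchanged.

EC79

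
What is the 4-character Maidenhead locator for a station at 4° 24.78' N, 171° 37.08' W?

AJ44

Offset from 180°W / 90°S: lon 8.38°, lat 94.41°.
Field (20°×10°, letters A–R): lon ⌊8.38/20⌋ = 0 → A; lat ⌊94.41/10⌋ = 9 → J.
Square (2°×1°, digits 0–9): lon ⌊8.38/2⌋ = 4; lat ⌊4.41/1⌋ = 4.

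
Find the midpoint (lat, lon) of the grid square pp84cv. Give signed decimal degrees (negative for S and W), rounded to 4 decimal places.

Field P=15, P=15: +15·20° lon, +15·10° lat → SW at lon 120°, lat 60°.
Square 8, 4: +8·2° lon, +4·1° lat → SW at lon 136°, lat 64°.
Subsquare c=2, v=21: +2·0.0833333° lon, +21·0.0416667° lat → SW at lon 136.167°, lat 64.875°.
Cell spans 0.0833333° lon × 0.0416667° lat. Centre is SW corner plus half of each.
latitude 64.8958, longitude 136.2083.

64.8958, 136.2083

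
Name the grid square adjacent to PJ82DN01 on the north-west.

PJ82cn92

Longitude extended square 0; −1 → -1, wraps to 9, carry into subsquare.
Longitude subsquare d = 3; −1 → 2 = c.
Latitude extended square 1; +1 → 2.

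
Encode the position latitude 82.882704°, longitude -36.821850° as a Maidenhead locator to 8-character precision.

Offset from 180°W / 90°S: lon 143.17815°, lat 172.88270°.
Field (20°×10°, letters A–R): lon ⌊143.17815/20⌋ = 7 → H; lat ⌊172.88270/10⌋ = 17 → R.
Square (2°×1°, digits 0–9): lon ⌊3.17815/2⌋ = 1; lat ⌊2.88270/1⌋ = 2.
Subsquare (5′×2.5′, letters a–x): lon ⌊1.17815/0.0833333⌋ = 14 → o; lat ⌊0.88270/0.0416667⌋ = 21 → v.
Extended square (30″×15″, digits 0–9): lon ⌊0.01148/0.00833333⌋ = 1; lat ⌊0.00770/0.00416667⌋ = 1.

HR12ov11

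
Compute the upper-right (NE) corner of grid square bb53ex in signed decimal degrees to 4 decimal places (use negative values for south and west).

-76.0000, -149.5833

Field B=1, B=1: +1·20° lon, +1·10° lat → SW at lon -160°, lat -80°.
Square 5, 3: +5·2° lon, +3·1° lat → SW at lon -150°, lat -77°.
Subsquare e=4, x=23: +4·0.0833333° lon, +23·0.0416667° lat → SW at lon -149.667°, lat -76.0417°.
Cell spans 0.0833333° lon × 0.0416667° lat. NE corner is SW corner plus one full cell.
latitude -76.0000, longitude -149.5833.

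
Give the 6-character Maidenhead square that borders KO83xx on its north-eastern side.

Longitude subsquare x = 23; +1 → 24, wraps to 0 = a, carry into square.
Longitude square 8; +1 → 9.
Latitude subsquare x = 23; +1 → 24, wraps to 0 = a, carry into square.
Latitude square 3; +1 → 4.

KO94aa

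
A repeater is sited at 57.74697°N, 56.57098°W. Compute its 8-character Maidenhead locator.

Shift to the Maidenhead origin (180°W, 90°S): lon 123.42902, lat 147.74697.
Field (20°×10°, letters A–R): 123.42902/20 → 6 → G, 147.74697/10 → 14 → O; chars GO.
Square (2°×1°, digits 0–9): 3.42902/2 → 1, 7.74697/1 → 7; chars 17.
Subsquare (5′×2.5′, letters a–x): 1.42902/0.0833333 → 17 → r, 0.74697/0.0416667 → 17 → r; chars rr.
Extended square (30″×15″, digits 0–9): 0.01235/0.00833333 → 1, 0.03864/0.00416667 → 9; chars 19.

GO17rr19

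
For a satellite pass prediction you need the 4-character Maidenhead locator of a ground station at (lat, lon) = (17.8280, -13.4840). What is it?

Add 180° to longitude and 90° to latitude: 166.52, 107.83.
Field: lon ⌊166.52/20⌋ = 8 → I; lat ⌊107.83/10⌋ = 10 → K.
Square: lon ⌊6.52/2⌋ = 3; lat ⌊7.83/1⌋ = 7.

IK37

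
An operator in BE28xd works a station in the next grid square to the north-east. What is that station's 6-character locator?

Longitude subsquare x = 23; +1 → 24, wraps to 0 = a, carry into square.
Longitude square 2; +1 → 3.
Latitude subsquare d = 3; +1 → 4 = e.

BE38ae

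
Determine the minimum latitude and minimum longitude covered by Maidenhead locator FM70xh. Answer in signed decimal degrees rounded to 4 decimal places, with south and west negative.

30.2917, -64.0833

Field F=5, M=12: +5·20° lon, +12·10° lat → SW at lon -80°, lat 30°.
Square 7, 0: +7·2° lon, +0·1° lat → SW at lon -66°, lat 30°.
Subsquare x=23, h=7: +23·0.0833333° lon, +7·0.0416667° lat → SW at lon -64.0833°, lat 30.2917°.
latitude 30.2917, longitude -64.0833.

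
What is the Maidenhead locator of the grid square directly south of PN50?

Latitude square 0; −1 → -1, wraps to 9, carry into field.
Latitude field N = 13; −1 → 12 = M.
The longitude characters are unchanged.

PM59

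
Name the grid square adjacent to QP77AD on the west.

QP67xd

Longitude subsquare a = 0; −1 → -1, wraps to 23 = x, carry into square.
Longitude square 7; −1 → 6.
The latitude characters are unchanged.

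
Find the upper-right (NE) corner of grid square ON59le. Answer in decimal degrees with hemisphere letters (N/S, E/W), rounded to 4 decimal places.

49.2083° N, 111.0000° E

Field O=14, N=13: +14·20° lon, +13·10° lat → SW at lon 100°, lat 40°.
Square 5, 9: +5·2° lon, +9·1° lat → SW at lon 110°, lat 49°.
Subsquare l=11, e=4: +11·0.0833333° lon, +4·0.0416667° lat → SW at lon 110.917°, lat 49.1667°.
Cell spans 0.0833333° lon × 0.0416667° lat. NE corner is SW corner plus one full cell.
latitude 49.2083° N, longitude 111.0000° E.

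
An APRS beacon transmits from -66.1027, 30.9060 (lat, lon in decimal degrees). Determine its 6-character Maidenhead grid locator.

KC53kv

Add 180° to longitude and 90° to latitude: 210.9060, 23.8973.
Field: lon ⌊210.9060/20⌋ = 10 → K; lat ⌊23.8973/10⌋ = 2 → C.
Square: lon ⌊10.9060/2⌋ = 5; lat ⌊3.8973/1⌋ = 3.
Subsquare: lon ⌊0.9060/0.0833333⌋ = 10 → k; lat ⌊0.8973/0.0416667⌋ = 21 → v.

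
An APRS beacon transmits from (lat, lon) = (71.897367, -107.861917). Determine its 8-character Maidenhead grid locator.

Offset from 180°W / 90°S: lon 72.13808°, lat 161.89737°.
Field (20°×10°, letters A–R): lon ⌊72.13808/20⌋ = 3 → D; lat ⌊161.89737/10⌋ = 16 → Q.
Square (2°×1°, digits 0–9): lon ⌊12.13808/2⌋ = 6; lat ⌊1.89737/1⌋ = 1.
Subsquare (5′×2.5′, letters a–x): lon ⌊0.13808/0.0833333⌋ = 1 → b; lat ⌊0.89737/0.0416667⌋ = 21 → v.
Extended square (30″×15″, digits 0–9): lon ⌊0.05475/0.00833333⌋ = 6; lat ⌊0.02237/0.00416667⌋ = 5.

DQ61bv65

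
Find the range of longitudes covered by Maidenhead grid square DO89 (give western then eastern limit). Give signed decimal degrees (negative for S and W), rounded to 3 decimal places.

-104.000, -102.000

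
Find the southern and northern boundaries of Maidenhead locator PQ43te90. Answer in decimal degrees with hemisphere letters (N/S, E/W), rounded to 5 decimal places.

73.16667° N, 73.17083° N

Field P=15, Q=16: +15·20° lon, +16·10° lat → SW at lon 120°, lat 70°.
Square 4, 3: +4·2° lon, +3·1° lat → SW at lon 128°, lat 73°.
Subsquare t=19, e=4: +19·0.0833333° lon, +4·0.0416667° lat → SW at lon 129.583°, lat 73.1667°.
Extended square 9, 0: +9·0.00833333° lon, +0·0.00416667° lat → SW at lon 129.658°, lat 73.1667°.
Cell spans 0.00833333° lon × 0.00416667° lat.
south 73.16667° N, north 73.17083° N.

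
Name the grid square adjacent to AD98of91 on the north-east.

Longitude extended square 9; +1 → 10, wraps to 0, carry into subsquare.
Longitude subsquare o = 14; +1 → 15 = p.
Latitude extended square 1; +1 → 2.

AD98pf02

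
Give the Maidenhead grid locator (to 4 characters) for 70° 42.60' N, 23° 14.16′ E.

Shift to the Maidenhead origin (180°W, 90°S): lon 203.24, lat 160.71.
Field: 203.24/20 → 10 → K, 160.71/10 → 16 → Q; chars KQ.
Square: 3.24/2 → 1, 0.71/1 → 0; chars 10.

KQ10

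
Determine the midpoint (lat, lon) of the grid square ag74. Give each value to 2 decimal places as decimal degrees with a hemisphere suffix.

Field A=0, G=6: +0·20° lon, +6·10° lat → SW at lon -180°, lat -30°.
Square 7, 4: +7·2° lon, +4·1° lat → SW at lon -166°, lat -26°.
Cell spans 2° lon × 1° lat. Centre is SW corner plus half of each.
latitude 25.50° S, longitude 165.00° W.

25.50° S, 165.00° W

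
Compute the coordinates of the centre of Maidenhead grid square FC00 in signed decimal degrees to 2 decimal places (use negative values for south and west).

-69.50, -79.00

Field F=5, C=2: +5·20° lon, +2·10° lat → SW at lon -80°, lat -70°.
Square 0, 0: +0·2° lon, +0·1° lat → SW at lon -80°, lat -70°.
Cell spans 2° lon × 1° lat. Centre is SW corner plus half of each.
latitude -69.50, longitude -79.00.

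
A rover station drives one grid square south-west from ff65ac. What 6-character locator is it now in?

FF55xb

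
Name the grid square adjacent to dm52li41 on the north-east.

Longitude extended square 4; +1 → 5.
Latitude extended square 1; +1 → 2.

DM52li52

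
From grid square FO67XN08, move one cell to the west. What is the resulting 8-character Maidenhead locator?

Longitude extended square 0; −1 → -1, wraps to 9, carry into subsquare.
Longitude subsquare x = 23; −1 → 22 = w.
The latitude characters are unchanged.

FO67wn98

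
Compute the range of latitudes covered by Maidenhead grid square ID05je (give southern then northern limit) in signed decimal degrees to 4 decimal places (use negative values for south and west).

Field I=8, D=3: +8·20° lon, +3·10° lat → SW at lon -20°, lat -60°.
Square 0, 5: +0·2° lon, +5·1° lat → SW at lon -20°, lat -55°.
Subsquare j=9, e=4: +9·0.0833333° lon, +4·0.0416667° lat → SW at lon -19.25°, lat -54.8333°.
Cell spans 0.0833333° lon × 0.0416667° lat.
south -54.8333, north -54.7917.

-54.8333, -54.7917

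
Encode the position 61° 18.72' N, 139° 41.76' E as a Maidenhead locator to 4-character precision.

Offset from 180°W / 90°S: lon 319.70°, lat 151.31°.
Field (20°×10°, letters A–R): 319.70/20 → 15 → P, 151.31/10 → 15 → P; chars PP.
Square (2°×1°, digits 0–9): 19.70/2 → 9, 1.31/1 → 1; chars 91.

PP91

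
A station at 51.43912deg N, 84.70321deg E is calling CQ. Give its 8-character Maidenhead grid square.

NO21ik45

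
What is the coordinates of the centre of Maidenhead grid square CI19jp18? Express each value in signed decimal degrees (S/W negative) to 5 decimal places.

-0.33958, -137.23750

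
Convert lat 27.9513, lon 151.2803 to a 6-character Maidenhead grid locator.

QL57pw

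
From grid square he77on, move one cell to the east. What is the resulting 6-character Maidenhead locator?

Longitude subsquare o = 14; +1 → 15 = p.
The latitude characters are unchanged.

HE77pn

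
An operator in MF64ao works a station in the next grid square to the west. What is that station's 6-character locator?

MF54xo

Longitude subsquare a = 0; −1 → -1, wraps to 23 = x, carry into square.
Longitude square 6; −1 → 5.
The latitude characters are unchanged.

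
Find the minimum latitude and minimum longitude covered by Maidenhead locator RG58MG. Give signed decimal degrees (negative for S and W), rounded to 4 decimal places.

-21.7500, 171.0000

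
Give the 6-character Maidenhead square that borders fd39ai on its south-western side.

FD29xh

Longitude subsquare a = 0; −1 → -1, wraps to 23 = x, carry into square.
Longitude square 3; −1 → 2.
Latitude subsquare i = 8; −1 → 7 = h.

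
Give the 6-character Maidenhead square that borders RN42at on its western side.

RN32xt

Longitude subsquare a = 0; −1 → -1, wraps to 23 = x, carry into square.
Longitude square 4; −1 → 3.
The latitude characters are unchanged.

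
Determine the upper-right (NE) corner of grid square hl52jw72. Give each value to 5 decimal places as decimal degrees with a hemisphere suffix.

Field H=7, L=11: +7·20° lon, +11·10° lat → SW at lon -40°, lat 20°.
Square 5, 2: +5·2° lon, +2·1° lat → SW at lon -30°, lat 22°.
Subsquare j=9, w=22: +9·0.0833333° lon, +22·0.0416667° lat → SW at lon -29.25°, lat 22.9167°.
Extended square 7, 2: +7·0.00833333° lon, +2·0.00416667° lat → SW at lon -29.1917°, lat 22.925°.
Cell spans 0.00833333° lon × 0.00416667° lat. NE corner is SW corner plus one full cell.
latitude 22.92917° N, longitude 29.18333° W.

22.92917° N, 29.18333° W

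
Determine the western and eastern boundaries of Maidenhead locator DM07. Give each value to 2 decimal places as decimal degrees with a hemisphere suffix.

120.00° W, 118.00° W

Field D=3, M=12: +3·20° lon, +12·10° lat → SW at lon -120°, lat 30°.
Square 0, 7: +0·2° lon, +7·1° lat → SW at lon -120°, lat 37°.
Cell spans 2° lon × 1° lat.
west 120.00° W, east 118.00° W.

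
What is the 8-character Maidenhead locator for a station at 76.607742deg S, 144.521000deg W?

Offset from 180°W / 90°S: lon 35.47900°, lat 13.39226°.
Field: lon ⌊35.47900/20⌋ = 1 → B; lat ⌊13.39226/10⌋ = 1 → B.
Square: lon ⌊15.47900/2⌋ = 7; lat ⌊3.39226/1⌋ = 3.
Subsquare: lon ⌊1.47900/0.0833333⌋ = 17 → r; lat ⌊0.39226/0.0416667⌋ = 9 → j.
Extended square: lon ⌊0.06233/0.00833333⌋ = 7; lat ⌊0.01726/0.00416667⌋ = 4.

BB73rj74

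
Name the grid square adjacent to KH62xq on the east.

KH72aq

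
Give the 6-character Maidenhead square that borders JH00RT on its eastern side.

JH00st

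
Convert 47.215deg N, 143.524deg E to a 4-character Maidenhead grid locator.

Offset from 180°W / 90°S: lon 323.52°, lat 137.22°.
Field: 323.52/20 → 16 → Q, 137.22/10 → 13 → N; chars QN.
Square: 3.52/2 → 1, 7.22/1 → 7; chars 17.

QN17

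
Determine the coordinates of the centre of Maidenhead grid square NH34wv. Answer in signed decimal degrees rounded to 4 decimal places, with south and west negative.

-15.1042, 87.8750

Field N=13, H=7: +13·20° lon, +7·10° lat → SW at lon 80°, lat -20°.
Square 3, 4: +3·2° lon, +4·1° lat → SW at lon 86°, lat -16°.
Subsquare w=22, v=21: +22·0.0833333° lon, +21·0.0416667° lat → SW at lon 87.8333°, lat -15.125°.
Cell spans 0.0833333° lon × 0.0416667° lat. Centre is SW corner plus half of each.
latitude -15.1042, longitude 87.8750.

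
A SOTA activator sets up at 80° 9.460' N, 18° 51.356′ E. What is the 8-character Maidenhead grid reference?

JR90kd27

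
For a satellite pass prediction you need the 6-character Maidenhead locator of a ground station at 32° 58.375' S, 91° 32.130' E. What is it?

Shift to the Maidenhead origin (180°W, 90°S): lon 271.5355, lat 57.0271.
Field: lon ⌊271.5355/20⌋ = 13 → N; lat ⌊57.0271/10⌋ = 5 → F.
Square: lon ⌊11.5355/2⌋ = 5; lat ⌊7.0271/1⌋ = 7.
Subsquare: lon ⌊1.5355/0.0833333⌋ = 18 → s; lat ⌊0.0271/0.0416667⌋ = 0 → a.

NF57sa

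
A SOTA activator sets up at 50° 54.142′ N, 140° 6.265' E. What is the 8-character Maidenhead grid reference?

QO00bv26

Add 180° to longitude and 90° to latitude: 320.10442, 140.90237.
Field: lon ⌊320.10442/20⌋ = 16 → Q; lat ⌊140.90237/10⌋ = 14 → O.
Square: lon ⌊0.10442/2⌋ = 0; lat ⌊0.90237/1⌋ = 0.
Subsquare: lon ⌊0.10442/0.0833333⌋ = 1 → b; lat ⌊0.90237/0.0416667⌋ = 21 → v.
Extended square: lon ⌊0.02108/0.00833333⌋ = 2; lat ⌊0.02737/0.00416667⌋ = 6.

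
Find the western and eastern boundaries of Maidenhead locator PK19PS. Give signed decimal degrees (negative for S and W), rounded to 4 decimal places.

123.2500, 123.3333

Field P=15, K=10: +15·20° lon, +10·10° lat → SW at lon 120°, lat 10°.
Square 1, 9: +1·2° lon, +9·1° lat → SW at lon 122°, lat 19°.
Subsquare p=15, s=18: +15·0.0833333° lon, +18·0.0416667° lat → SW at lon 123.25°, lat 19.75°.
Cell spans 0.0833333° lon × 0.0416667° lat.
west 123.2500, east 123.3333.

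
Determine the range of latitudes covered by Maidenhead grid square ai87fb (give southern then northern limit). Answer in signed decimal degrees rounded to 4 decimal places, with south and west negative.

-2.9583, -2.9167

Field A=0, I=8: +0·20° lon, +8·10° lat → SW at lon -180°, lat -10°.
Square 8, 7: +8·2° lon, +7·1° lat → SW at lon -164°, lat -3°.
Subsquare f=5, b=1: +5·0.0833333° lon, +1·0.0416667° lat → SW at lon -163.583°, lat -2.95833°.
Cell spans 0.0833333° lon × 0.0416667° lat.
south -2.9583, north -2.9167.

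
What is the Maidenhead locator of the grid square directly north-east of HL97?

IL08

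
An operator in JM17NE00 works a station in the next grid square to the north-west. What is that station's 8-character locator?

JM17me91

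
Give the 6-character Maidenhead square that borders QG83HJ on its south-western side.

Longitude subsquare h = 7; −1 → 6 = g.
Latitude subsquare j = 9; −1 → 8 = i.

QG83gi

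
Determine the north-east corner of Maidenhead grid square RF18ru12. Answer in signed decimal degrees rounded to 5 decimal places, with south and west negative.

Field R=17, F=5: +17·20° lon, +5·10° lat → SW at lon 160°, lat -40°.
Square 1, 8: +1·2° lon, +8·1° lat → SW at lon 162°, lat -32°.
Subsquare r=17, u=20: +17·0.0833333° lon, +20·0.0416667° lat → SW at lon 163.417°, lat -31.1667°.
Extended square 1, 2: +1·0.00833333° lon, +2·0.00416667° lat → SW at lon 163.425°, lat -31.1583°.
Cell spans 0.00833333° lon × 0.00416667° lat. NE corner is SW corner plus one full cell.
latitude -31.15417, longitude 163.43333.

-31.15417, 163.43333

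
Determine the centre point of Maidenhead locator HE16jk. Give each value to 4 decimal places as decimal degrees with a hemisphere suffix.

Field H=7, E=4: +7·20° lon, +4·10° lat → SW at lon -40°, lat -50°.
Square 1, 6: +1·2° lon, +6·1° lat → SW at lon -38°, lat -44°.
Subsquare j=9, k=10: +9·0.0833333° lon, +10·0.0416667° lat → SW at lon -37.25°, lat -43.5833°.
Cell spans 0.0833333° lon × 0.0416667° lat. Centre is SW corner plus half of each.
latitude 43.5625° S, longitude 37.2083° W.

43.5625° S, 37.2083° W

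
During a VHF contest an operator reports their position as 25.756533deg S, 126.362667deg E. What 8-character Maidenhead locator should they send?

Offset from 180°W / 90°S: lon 306.36267°, lat 64.24347°.
Field: 306.36267/20 → 15 → P, 64.24347/10 → 6 → G; chars PG.
Square: 6.36267/2 → 3, 4.24347/1 → 4; chars 34.
Subsquare: 0.36267/0.0833333 → 4 → e, 0.24347/0.0416667 → 5 → f; chars ef.
Extended square: 0.02933/0.00833333 → 3, 0.03513/0.00416667 → 8; chars 38.

PG34ef38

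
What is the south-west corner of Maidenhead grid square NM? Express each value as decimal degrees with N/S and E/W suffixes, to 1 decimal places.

30.0° N, 80.0° E

Field N=13, M=12: +13·20° lon, +12·10° lat → SW at lon 80°, lat 30°.
latitude 30.0° N, longitude 80.0° E.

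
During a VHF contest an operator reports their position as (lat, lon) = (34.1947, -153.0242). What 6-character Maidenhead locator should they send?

BM34le

Add 180° to longitude and 90° to latitude: 26.9758, 124.1947.
Field: 26.9758/20 → 1 → B, 124.1947/10 → 12 → M; chars BM.
Square: 6.9758/2 → 3, 4.1947/1 → 4; chars 34.
Subsquare: 0.9758/0.0833333 → 11 → l, 0.1947/0.0416667 → 4 → e; chars le.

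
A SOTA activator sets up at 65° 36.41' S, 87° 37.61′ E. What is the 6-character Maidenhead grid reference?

Add 180° to longitude and 90° to latitude: 267.6268, 24.3932.
Field (20°×10°, letters A–R): 267.6268/20 → 13 → N, 24.3932/10 → 2 → C; chars NC.
Square (2°×1°, digits 0–9): 7.6268/2 → 3, 4.3932/1 → 4; chars 34.
Subsquare (5′×2.5′, letters a–x): 1.6268/0.0833333 → 19 → t, 0.3932/0.0416667 → 9 → j; chars tj.

NC34tj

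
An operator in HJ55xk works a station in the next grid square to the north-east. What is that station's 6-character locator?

Longitude subsquare x = 23; +1 → 24, wraps to 0 = a, carry into square.
Longitude square 5; +1 → 6.
Latitude subsquare k = 10; +1 → 11 = l.

HJ65al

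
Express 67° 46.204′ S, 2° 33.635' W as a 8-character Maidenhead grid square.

IC82rf25

Add 180° to longitude and 90° to latitude: 177.43942, 22.22993.
Field: 177.43942/20 → 8 → I, 22.22993/10 → 2 → C; chars IC.
Square: 17.43942/2 → 8, 2.22993/1 → 2; chars 82.
Subsquare: 1.43942/0.0833333 → 17 → r, 0.22993/0.0416667 → 5 → f; chars rf.
Extended square: 0.02275/0.00833333 → 2, 0.02160/0.00416667 → 5; chars 25.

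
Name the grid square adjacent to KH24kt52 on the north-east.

KH24kt63

Longitude extended square 5; +1 → 6.
Latitude extended square 2; +1 → 3.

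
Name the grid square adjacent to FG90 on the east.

GG00

Longitude square 9; +1 → 10, wraps to 0, carry into field.
Longitude field F = 5; +1 → 6 = G.
The latitude characters are unchanged.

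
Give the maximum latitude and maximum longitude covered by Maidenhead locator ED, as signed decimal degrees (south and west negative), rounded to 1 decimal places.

Field E=4, D=3: +4·20° lon, +3·10° lat → SW at lon -100°, lat -60°.
Cell spans 20° lon × 10° lat. NE corner is SW corner plus one full cell.
latitude -50.0, longitude -80.0.

-50.0, -80.0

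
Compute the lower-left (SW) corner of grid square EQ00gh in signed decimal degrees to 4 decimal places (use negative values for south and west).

Field E=4, Q=16: +4·20° lon, +16·10° lat → SW at lon -100°, lat 70°.
Square 0, 0: +0·2° lon, +0·1° lat → SW at lon -100°, lat 70°.
Subsquare g=6, h=7: +6·0.0833333° lon, +7·0.0416667° lat → SW at lon -99.5°, lat 70.2917°.
latitude 70.2917, longitude -99.5000.

70.2917, -99.5000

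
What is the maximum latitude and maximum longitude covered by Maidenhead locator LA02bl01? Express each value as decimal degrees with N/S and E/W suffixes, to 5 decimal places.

87.53333° S, 40.09167° E

Field L=11, A=0: +11·20° lon, +0·10° lat → SW at lon 40°, lat -90°.
Square 0, 2: +0·2° lon, +2·1° lat → SW at lon 40°, lat -88°.
Subsquare b=1, l=11: +1·0.0833333° lon, +11·0.0416667° lat → SW at lon 40.0833°, lat -87.5417°.
Extended square 0, 1: +0·0.00833333° lon, +1·0.00416667° lat → SW at lon 40.0833°, lat -87.5375°.
Cell spans 0.00833333° lon × 0.00416667° lat. NE corner is SW corner plus one full cell.
latitude 87.53333° S, longitude 40.09167° E.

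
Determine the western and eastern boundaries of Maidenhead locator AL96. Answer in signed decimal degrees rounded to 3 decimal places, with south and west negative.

Field A=0, L=11: +0·20° lon, +11·10° lat → SW at lon -180°, lat 20°.
Square 9, 6: +9·2° lon, +6·1° lat → SW at lon -162°, lat 26°.
Cell spans 2° lon × 1° lat.
west -162.000, east -160.000.

-162.000, -160.000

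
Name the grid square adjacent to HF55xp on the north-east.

HF65aq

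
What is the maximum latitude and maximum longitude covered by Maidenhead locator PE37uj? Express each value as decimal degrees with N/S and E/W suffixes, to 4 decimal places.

Field P=15, E=4: +15·20° lon, +4·10° lat → SW at lon 120°, lat -50°.
Square 3, 7: +3·2° lon, +7·1° lat → SW at lon 126°, lat -43°.
Subsquare u=20, j=9: +20·0.0833333° lon, +9·0.0416667° lat → SW at lon 127.667°, lat -42.625°.
Cell spans 0.0833333° lon × 0.0416667° lat. NE corner is SW corner plus one full cell.
latitude 42.5833° S, longitude 127.7500° E.

42.5833° S, 127.7500° E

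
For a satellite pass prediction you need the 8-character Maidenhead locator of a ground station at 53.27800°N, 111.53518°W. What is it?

DO43fg56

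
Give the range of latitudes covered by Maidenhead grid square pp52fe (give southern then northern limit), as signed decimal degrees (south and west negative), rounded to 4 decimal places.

Field P=15, P=15: +15·20° lon, +15·10° lat → SW at lon 120°, lat 60°.
Square 5, 2: +5·2° lon, +2·1° lat → SW at lon 130°, lat 62°.
Subsquare f=5, e=4: +5·0.0833333° lon, +4·0.0416667° lat → SW at lon 130.417°, lat 62.1667°.
Cell spans 0.0833333° lon × 0.0416667° lat.
south 62.1667, north 62.2083.

62.1667, 62.2083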